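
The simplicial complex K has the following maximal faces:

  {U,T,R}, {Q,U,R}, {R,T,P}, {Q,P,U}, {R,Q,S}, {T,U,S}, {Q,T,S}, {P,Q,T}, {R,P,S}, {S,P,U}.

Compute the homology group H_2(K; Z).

Fix the vertex order P < Q < R < S < T < U and write every simplex with vertices in increasing order. Then dim K = 2 and the simplices of K are:

  0-simplices (6): P, Q, R, S, T, U
  1-simplices (15): PQ, PR, PS, PT, PU, QR, QS, QT, QU, RS, RT, RU, ST, SU, TU
  2-simplices (10): PQT, PQU, PRS, PRT, PSU, QRS, QRU, QST, RTU, STU

giving chain groups C_0 ≅ Z^6, C_1 ≅ Z^15, C_2 ≅ Z^10.

The boundary map ∂_1: C_1 → C_0 is given by ∂[p,q] = [q] − [p]. For instance
  ∂RT = T − R.
The resulting 6×15 matrix has rank 5, and its Smith normal form has invariant factors (1,1,1,1,1).

The boundary map ∂_2: C_2 → C_1 acts by ∂[p,q,r] = [q,r] − [p,r] + [p,q]. For instance
  ∂STU = TU − SU + ST,
  ∂RTU = TU − RU + RT.
The resulting 15×10 matrix has rank 10, and its Smith normal form has invariant factors (1,1,1,1,1,1,1,1,1,2).

Computing H_k = (kernel of ∂_k) / (image of ∂_{k+1}):

  H_2: rank ker ∂_2 − rank ∂_3 = (10 − 10) − 0 = 0, and there is no ∂_3, so H_2 ≅ 0.

H_2 ≅ 0.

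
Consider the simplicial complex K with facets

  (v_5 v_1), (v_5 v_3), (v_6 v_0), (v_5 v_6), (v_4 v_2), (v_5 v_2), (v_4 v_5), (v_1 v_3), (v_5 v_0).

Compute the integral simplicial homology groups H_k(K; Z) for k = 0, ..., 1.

H_0 = Z,  H_1 = Z^3.

K has 7 vertices, 9 edges.
rank ∂_0 = 0, rank ∂_1 = 6 ⇒ b_0 = 7 − 0 − 6 = 1; all invariant factors of ∂_1 are 1 so no torsion. So H_0 ≅ Z.
rank ∂_1 = 6, rank ∂_2 = 0 ⇒ b_1 = 9 − 6 − 0 = 3. So H_1 ≅ Z^3.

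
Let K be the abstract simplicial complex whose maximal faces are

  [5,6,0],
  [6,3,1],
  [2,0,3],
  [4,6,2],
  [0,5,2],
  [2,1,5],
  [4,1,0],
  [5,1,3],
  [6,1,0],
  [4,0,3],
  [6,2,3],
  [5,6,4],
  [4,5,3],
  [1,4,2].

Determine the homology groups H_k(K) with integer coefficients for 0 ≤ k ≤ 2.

H_0 = Z,  H_1 = Z^2,  H_2 = Z.

Fix the vertex order 0 < 1 < 2 < 3 < 4 < 5 < 6 and write every simplex with vertices in increasing order. Then dim K = 2 and the simplices of K are:

  0-simplices (7): [0], [1], [2], [3], [4], [5], [6]
  1-simplices (21): [0,1], [0,2], [0,3], [0,4], [0,5], [0,6], [1,2], [1,3], [1,4], [1,5], [1,6], [2,3], [2,4], [2,5], [2,6], [3,4], [3,5], [3,6], [4,5], [4,6], [5,6]
  2-simplices (14): [0,1,4], [0,1,6], [0,2,3], [0,2,5], [0,3,4], [0,5,6], [1,2,4], [1,2,5], [1,3,5], [1,3,6], [2,3,6], [2,4,6], [3,4,5], [4,5,6]

so the chain groups are C_0 ≅ Z^7, C_1 ≅ Z^21, C_2 ≅ Z^14.

Boundary ∂_1: C_1 → C_0 is given by ∂[p,q] = [q] − [p]. For instance
  ∂[3,6] = [6] − [3].
This gives a 7×21 integer matrix of rank 6; reducing to Smith normal form yields diagonal entries (1,1,1,1,1,1).

The boundary map ∂_2: C_2 → C_1 sends each 2-simplex [p,q,r] to [q,r] − [p,r] + [p,q]. For instance
  ∂[2,3,6] = [3,6] − [2,6] + [2,3],
  ∂[1,3,6] = [3,6] − [1,6] + [1,3].
The resulting 21×14 matrix has rank 13, and its Smith normal form has invariant factors (1,1,1,1,1,1,1,1,1,1,1,1,1).

From H_k ≅ ker(∂_k) / im(∂_{k+1}) we obtain:

  H_0: rank C_0 − rank ∂_1 = 7 − 6 = 1, and the invariant factors of ∂_1 are all 1, so H_0 = Z.
  H_1: rank ker ∂_1 − rank ∂_2 = (21 − 6) − 13 = 2, and the invariant factors of ∂_2 are all 1, so H_1 = Z^2.
  H_2: rank ker ∂_2 − rank ∂_3 = (14 − 13) − 0 = 1, and there is no ∂_3, so H_2 = Z.

As a check, the Euler characteristic is 7 − 21 + 14 = 0, which agrees with 1 − 2 + 1 = 0.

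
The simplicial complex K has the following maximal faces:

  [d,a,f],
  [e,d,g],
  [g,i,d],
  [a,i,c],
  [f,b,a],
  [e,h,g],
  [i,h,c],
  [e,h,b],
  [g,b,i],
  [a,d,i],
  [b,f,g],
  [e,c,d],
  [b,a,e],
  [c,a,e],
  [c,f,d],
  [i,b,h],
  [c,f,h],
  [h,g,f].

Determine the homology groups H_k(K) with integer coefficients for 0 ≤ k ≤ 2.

Fix the vertex order a < b < c < d < e < f < g < h < i and write every simplex with vertices in increasing order. Then dim K = 2 and the simplices of K are:

  0-simplices (9): a, b, c, d, e, f, g, h, i
  1-simplices (27): ab, ac, ad, ae, af, ai, be, bf, bg, bh, bi, cd, ce, cf, ch, ci, de, df, dg, di, eg, eh, fg, fh, gh, gi, hi
  2-simplices (18): abe, abf, ace, aci, adf, adi, beh, bfg, bgi, bhi, cde, cdf, cfh, chi, deg, dgi, egh, fgh

so the chain groups are C_0 ≅ Z^9, C_1 ≅ Z^27, C_2 ≅ Z^18.

Boundary ∂_1: C_1 → C_0 sends each edge [p,q] (with p < q) to q − p. For instance
  ∂ce = e − c.
The resulting 9×27 matrix has rank 8, and its Smith normal form has invariant factors (1,1,1,1,1,1,1,1).

The boundary map ∂_2: C_2 → C_1 maps a triangle to the signed sum of its edges. For instance
  ∂bhi = hi − bi + bh,
  ∂adf = df − af + ad.
As a 27×18 matrix over Z this has rank 18, with invariant factors (1,1,1,1,1,1,1,1,1,1,1,1,1,1,1,1,1,2).

Now H_k = ker ∂_k / im ∂_{k+1}, so:

  H_0: rank C_0 − rank ∂_1 = 9 − 8 = 1, and the invariant factors of ∂_1 are all 1, so H_0 = Z.
  H_1: rank ker ∂_1 − rank ∂_2 = (27 − 8) − 18 = 1, and ∂_2 has invariant factor 2 > 1, so H_1 = Z ⊕ Z/2.
  H_2: rank ker ∂_2 − rank ∂_3 = (18 − 18) − 0 = 0, and there is no ∂_3, so H_2 = 0.

H_0 ≅ Z,  H_1 ≅ Z ⊕ Z/2,  H_2 = 0.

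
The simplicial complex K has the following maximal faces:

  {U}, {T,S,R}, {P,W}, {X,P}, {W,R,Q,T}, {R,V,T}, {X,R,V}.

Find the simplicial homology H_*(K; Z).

H_0 ≅ Z^2,  H_1 ≅ Z,  H_2 = 0,  H_3 = 0.

Fix the vertex order P < Q < R < S < T < U < V < W < X and write every simplex with vertices in increasing order. Then dim K = 3 and the simplices of K are:

  0-simplices (9): P, Q, R, S, T, U, V, W, X
  1-simplices (14): PW, PX, QR, QT, QW, RS, RT, RV, RW, RX, ST, TV, TW, VX
  2-simplices (7): QRT, QRW, QTW, RST, RTV, RTW, RVX
  3-simplices (1): QRTW

giving chain groups C_0 ≅ Z^9, C_1 ≅ Z^14, C_2 ≅ Z^7, C_3 ≅ Z^1.

∂_1: C_1 → C_0 maps an edge to its endpoints' difference, ∂[p,q] = q − p.
The resulting 9×14 matrix has rank 7, and its Smith normal form has invariant factors (1,1,1,1,1,1,1).

∂_2: C_2 → C_1 sends each 2-simplex [p,q,r] to [q,r] − [p,r] + [p,q]. For instance
  ∂QTW = TW − QW + QT,
  ∂RST = ST − RT + RS.
The 14×7 boundary matrix has rank 6 and Smith normal form diag(1,1,1,1,1,1).

Boundary ∂_3: C_3 → C_2 sends each 3-simplex σ to the alternating sum Σ_i (−1)^i (σ with its i-th vertex removed). For instance
  ∂QRTW = RTW − QTW + QRW − QRT.
The resulting 7×1 matrix has rank 1, and its Smith normal form has invariant factors (1).

Now H_k = ker ∂_k / im ∂_{k+1}, so:

  H_0: rank C_0 − rank ∂_1 = 9 − 7 = 2, and the invariant factors of ∂_1 are all 1, so H_0 = Z^2.
  H_1: rank ker ∂_1 − rank ∂_2 = (14 − 7) − 6 = 1, and the invariant factors of ∂_2 are all 1, so H_1 = Z.
  H_2: rank ker ∂_2 − rank ∂_3 = (7 − 6) − 1 = 0, and the invariant factors of ∂_3 are all 1, so H_2 = 0.
  H_3: rank ker ∂_3 − rank ∂_4 = (1 − 1) − 0 = 0, and there is no ∂_4, so H_3 = 0.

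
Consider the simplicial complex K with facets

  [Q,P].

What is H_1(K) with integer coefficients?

We work with the vertex ordering P < Q. The simplices of K, each written with vertices in increasing order, are:

  0-simplices (2): P, Q
  1-simplices (1): PQ

giving chain groups C_0 ≅ Z^2, C_1 ≅ Z^1.

The boundary map ∂_1: C_1 → C_0 maps an edge to its endpoints' difference, ∂[p,q] = q − p. For instance
  ∂PQ = Q − P.
The 2×1 boundary matrix has rank 1 and Smith normal form diag(1).

Now H_k = ker ∂_k / im ∂_{k+1}, so:

  H_1: rank ker ∂_1 − rank ∂_2 = (1 − 1) − 0 = 0, and there is no ∂_2, so H_1 = 0.

H_1 ≅ 0.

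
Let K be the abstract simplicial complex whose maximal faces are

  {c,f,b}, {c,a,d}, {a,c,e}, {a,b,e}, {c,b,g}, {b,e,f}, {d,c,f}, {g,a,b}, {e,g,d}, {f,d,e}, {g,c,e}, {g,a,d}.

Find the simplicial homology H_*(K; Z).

H_0 = Z,  H_1 = Z/2,  H_2 = 0.

Take the total order a < b < c < d < e < f < g on the vertex set. Then K (dimension 2) consists of the simplices:

  0-simplices (7): a, b, c, d, e, f, g
  1-simplices (18): ab, ac, ad, ae, ag, bc, be, bf, bg, cd, ce, cf, cg, de, df, dg, ef, eg
  2-simplices (12): abe, abg, acd, ace, adg, bcf, bcg, bef, cdf, ceg, def, deg

Hence C_0 ≅ Z^7, C_1 ≅ Z^18, C_2 ≅ Z^12.

∂_1: C_1 → C_0 maps an edge to its endpoints' difference, ∂[p,q] = q − p. For instance
  ∂cg = g − c.
As a 7×18 matrix over Z this has rank 6, with invariant factors (1,1,1,1,1,1).

∂_2: C_2 → C_1 maps a triangle to the signed sum of its edges. For instance
  ∂abg = bg − ag + ab,
  ∂ace = ce − ae + ac.
The 18×12 boundary matrix has rank 12 and Smith normal form diag(1,1,1,1,1,1,1,1,1,1,1,2).

Computing H_k = (kernel of ∂_k) / (image of ∂_{k+1}):

  H_0: rank C_0 − rank ∂_1 = 7 − 6 = 1, and the invariant factors of ∂_1 are all 1, so H_0 ≅ Z.
  H_1: rank ker ∂_1 − rank ∂_2 = (18 − 6) − 12 = 0, and ∂_2 has invariant factor 2 > 1, so H_1 ≅ Z/2.
  H_2: rank ker ∂_2 − rank ∂_3 = (12 − 12) − 0 = 0, and there is no ∂_3, so H_2 ≅ 0.

As a check, the Euler characteristic is 7 − 18 + 12 = 1, which agrees with 1 − 0 + 0 = 1.
(K is a triangulation of the real projective plane RP^2.)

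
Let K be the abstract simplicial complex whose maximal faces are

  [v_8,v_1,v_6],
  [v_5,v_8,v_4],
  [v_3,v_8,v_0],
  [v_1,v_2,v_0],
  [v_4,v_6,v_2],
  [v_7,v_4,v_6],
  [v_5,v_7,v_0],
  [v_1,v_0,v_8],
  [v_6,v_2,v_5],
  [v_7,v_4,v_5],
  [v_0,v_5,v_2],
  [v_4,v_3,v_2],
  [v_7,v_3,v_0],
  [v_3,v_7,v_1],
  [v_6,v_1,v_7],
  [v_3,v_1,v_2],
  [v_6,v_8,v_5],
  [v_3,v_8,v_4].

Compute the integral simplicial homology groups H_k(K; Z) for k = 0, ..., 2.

H_0 ≅ Z,  H_1 ≅ Z ⊕ Z/2,  H_2 = 0.

Take the total order v_0 < v_1 < v_2 < v_3 < v_4 < v_5 < v_6 < v_7 < v_8 on the vertex set. Then K (dimension 2) consists of the simplices:

  0-simplices (9): [v_0], [v_1], [v_2], [v_3], [v_4], [v_5], [v_6], [v_7], [v_8]
  1-simplices (27): (27 of them)
  2-simplices (18): (18 of them)

Hence C_0 ≅ Z^9, C_1 ≅ Z^27, C_2 ≅ Z^18.

∂_1: C_1 → C_0 sends each edge [p,q] (with p < q) to q − p.
As a 9×27 matrix over Z this has rank 8, with invariant factors (1,1,1,1,1,1,1,1).

The boundary map ∂_2: C_2 → C_1 acts by ∂[p,q,r] = [q,r] − [p,r] + [p,q]. For instance
  ∂[v_2,v_3,v_4] = [v_3,v_4] − [v_2,v_4] + [v_2,v_3],
  ∂[v_1,v_3,v_7] = [v_3,v_7] − [v_1,v_7] + [v_1,v_3].
The 27×18 boundary matrix has rank 18 and Smith normal form diag(1,1,1,1,1,1,1,1,1,1,1,1,1,1,1,1,1,2).

From H_k ≅ ker(∂_k) / im(∂_{k+1}) we obtain:

  H_0: rank C_0 − rank ∂_1 = 9 − 8 = 1, and the invariant factors of ∂_1 are all 1, so H_0 ≅ Z.
  H_1: rank ker ∂_1 − rank ∂_2 = (27 − 8) − 18 = 1, and ∂_2 has invariant factor 2 > 1, so H_1 ≅ Z ⊕ Z/2.
  H_2: rank ker ∂_2 − rank ∂_3 = (18 − 18) − 0 = 0, and there is no ∂_3, so H_2 ≅ 0.

As a check, the Euler characteristic is 9 − 27 + 18 = 0, which agrees with 1 − 1 + 0 = 0.
(K is a triangulation of the Klein bottle.)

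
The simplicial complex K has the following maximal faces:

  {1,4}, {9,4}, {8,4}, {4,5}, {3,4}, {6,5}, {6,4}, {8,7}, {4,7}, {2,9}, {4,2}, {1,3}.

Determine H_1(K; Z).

H_1 = Z^4.

K has 9 vertices, 12 edges.
rank ∂_1 = 8, rank ∂_2 = 0 ⇒ b_1 = 12 − 8 − 0 = 4. So H_1 = Z^4.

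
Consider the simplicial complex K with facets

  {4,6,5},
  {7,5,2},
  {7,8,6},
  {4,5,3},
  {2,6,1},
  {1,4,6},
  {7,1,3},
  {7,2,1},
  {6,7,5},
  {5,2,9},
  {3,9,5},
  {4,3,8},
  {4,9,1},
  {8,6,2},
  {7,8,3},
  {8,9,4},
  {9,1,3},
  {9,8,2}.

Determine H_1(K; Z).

H_1 ≅ Z ⊕ Z/2.

Order the vertices as 1 < 2 < 3 < 4 < 5 < 6 < 7 < 8 < 9. Listing each simplex with vertices in this order, K has dimension 2 with simplices:

  0-simplices (9): [1], [2], [3], [4], [5], [6], [7], [8], [9]
  1-simplices (27): (27 of them)
  2-simplices (18): [1,2,6], [1,2,7], [1,3,7], [1,3,9], [1,4,6], [1,4,9], [2,5,7], [2,5,9], [2,6,8], [2,8,9], [3,4,5], [3,4,8], [3,5,9], [3,7,8], [4,5,6], [4,8,9], [5,6,7], [6,7,8]

Hence C_0 ≅ Z^9, C_1 ≅ Z^27, C_2 ≅ Z^18.

Boundary ∂_1: C_1 → C_0 sends each edge [p,q] (with p < q) to q − p.
The 9×27 boundary matrix has rank 8 and Smith normal form diag(1,1,1,1,1,1,1,1).

∂_2: C_2 → C_1 acts by ∂[p,q,r] = [q,r] − [p,r] + [p,q]. For instance
  ∂[3,7,8] = [7,8] − [3,8] + [3,7],
  ∂[2,6,8] = [6,8] − [2,8] + [2,6].
As a 27×18 matrix over Z this has rank 18, with invariant factors (1,1,1,1,1,1,1,1,1,1,1,1,1,1,1,1,1,2).

Computing H_k = (kernel of ∂_k) / (image of ∂_{k+1}):

  H_1: rank ker ∂_1 − rank ∂_2 = (27 − 8) − 18 = 1, and ∂_2 has invariant factor 2 > 1, so H_1 = Z ⊕ Z/2.

(K is a triangulation of the Klein bottle.)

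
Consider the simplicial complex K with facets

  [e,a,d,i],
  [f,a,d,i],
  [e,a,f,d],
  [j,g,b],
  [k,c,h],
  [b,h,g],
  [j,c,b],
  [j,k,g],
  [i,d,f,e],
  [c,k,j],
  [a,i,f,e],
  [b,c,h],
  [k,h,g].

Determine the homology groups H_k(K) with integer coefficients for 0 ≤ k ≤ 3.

H_0 ≅ Z^2,  H_1 = 0,  H_2 ≅ Z,  H_3 ≅ Z.

Fix the vertex order a < b < c < d < e < f < g < h < i < j < k and write every simplex with vertices in increasing order. Then dim K = 3 and the simplices of K are:

  0-simplices (11): a, b, c, d, e, f, g, h, i, j, k
  1-simplices (22): ad, ae, af, ai, bc, bg, bh, bj, ch, cj, ck, de, df, di, ef, ei, fi, gh, gj, gk, hk, jk
  2-simplices (18): ade, adf, adi, aef, aei, afi, bch, bcj, bgh, bgj, chk, cjk, def, dei, dfi, efi, ghk, gjk
  3-simplices (5): adef, adei, adfi, aefi, defi

Hence C_0 ≅ Z^11, C_1 ≅ Z^22, C_2 ≅ Z^18, C_3 ≅ Z^5.

The boundary map ∂_1: C_1 → C_0 maps an edge to its endpoints' difference, ∂[p,q] = q − p. For instance
  ∂ad = d − a.
The resulting 11×22 matrix has rank 9, and its Smith normal form has invariant factors (1,1,1,1,1,1,1,1,1).

∂_2: C_2 → C_1 maps a triangle to the signed sum of its edges. For instance
  ∂adf = df − af + ad,
  ∂chk = hk − ck + ch.
The resulting 22×18 matrix has rank 13, and its Smith normal form has invariant factors (1,1,1,1,1,1,1,1,1,1,1,1,1).

The boundary map ∂_3: C_3 → C_2 sends each 3-simplex σ to the alternating sum Σ_i (−1)^i (σ with its i-th vertex removed). For instance
  ∂adef = def − aef + adf − ade,
  ∂defi = efi − dfi + dei − def.
This gives a 18×5 integer matrix of rank 4; reducing to Smith normal form yields diagonal entries (1,1,1,1).

Reading off H_k = ker ∂_k / im ∂_{k+1}:

  H_0: rank C_0 − rank ∂_1 = 11 − 9 = 2, and the invariant factors of ∂_1 are all 1, so H_0 ≅ Z^2.
  H_1: rank ker ∂_1 − rank ∂_2 = (22 − 9) − 13 = 0, and the invariant factors of ∂_2 are all 1, so H_1 ≅ 0.
  H_2: rank ker ∂_2 − rank ∂_3 = (18 − 13) − 4 = 1, and the invariant factors of ∂_3 are all 1, so H_2 ≅ Z.
  H_3: rank ker ∂_3 − rank ∂_4 = (5 − 4) − 0 = 1, and there is no ∂_4, so H_3 ≅ Z.

As a check, the Euler characteristic is 11 − 22 + 18 − 5 = 2, which agrees with 2 − 0 + 1 − 1 = 2.
(K is a triangulation of the disjoint union of the 3-sphere S^3 and the 2-sphere S^2.)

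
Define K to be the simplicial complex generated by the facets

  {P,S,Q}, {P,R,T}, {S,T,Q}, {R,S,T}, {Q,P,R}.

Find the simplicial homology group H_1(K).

Fix the vertex order P < Q < R < S < T and write every simplex with vertices in increasing order. Then dim K = 2 and the simplices of K are:

  0-simplices (5): P, Q, R, S, T
  1-simplices (10): PQ, PR, PS, PT, QR, QS, QT, RS, RT, ST
  2-simplices (5): PQR, PQS, PRT, QST, RST

giving chain groups C_0 ≅ Z^5, C_1 ≅ Z^10, C_2 ≅ Z^5.

The boundary map ∂_1: C_1 → C_0 maps an edge to its endpoints' difference, ∂[p,q] = q − p.
This gives a 5×10 integer matrix of rank 4; reducing to Smith normal form yields diagonal entries (1,1,1,1).

Boundary ∂_2: C_2 → C_1 acts by ∂[p,q,r] = [q,r] − [p,r] + [p,q]. For instance
  ∂PQS = QS − PS + PQ,
  ∂PQR = QR − PR + PQ.
This gives a 10×5 integer matrix of rank 5; reducing to Smith normal form yields diagonal entries (1,1,1,1,1).

Reading off H_k = ker ∂_k / im ∂_{k+1}:

  H_1: rank ker ∂_1 − rank ∂_2 = (10 − 4) − 5 = 1, and the invariant factors of ∂_2 are all 1, so H_1 ≅ Z.

H_1 = Z.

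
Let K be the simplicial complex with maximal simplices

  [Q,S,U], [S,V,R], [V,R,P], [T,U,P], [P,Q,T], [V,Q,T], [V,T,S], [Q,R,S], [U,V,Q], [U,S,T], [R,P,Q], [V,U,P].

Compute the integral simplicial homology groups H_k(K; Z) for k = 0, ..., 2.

H_0 ≅ Z,  H_1 ≅ Z/2,  H_2 = 0.

Fix the vertex order P < Q < R < S < T < U < V and write every simplex with vertices in increasing order. Then dim K = 2 and the simplices of K are:

  0-simplices (7): P, Q, R, S, T, U, V
  1-simplices (18): PQ, PR, PT, PU, PV, QR, QS, QT, QU, QV, RS, RV, ST, SU, SV, TU, TV, UV
  2-simplices (12): PQR, PQT, PRV, PTU, PUV, QRS, QSU, QTV, QUV, RSV, STU, STV

Hence C_0 ≅ Z^7, C_1 ≅ Z^18, C_2 ≅ Z^12.

Boundary ∂_1: C_1 → C_0 maps an edge to its endpoints' difference, ∂[p,q] = q − p. For instance
  ∂PV = V − P.
The resulting 7×18 matrix has rank 6, and its Smith normal form has invariant factors (1,1,1,1,1,1).

∂_2: C_2 → C_1 sends each 2-simplex [p,q,r] to [q,r] − [p,r] + [p,q]. For instance
  ∂PQT = QT − PT + PQ,
  ∂QRS = RS − QS + QR.
As a 18×12 matrix over Z this has rank 12, with invariant factors (1,1,1,1,1,1,1,1,1,1,1,2).

From H_k ≅ ker(∂_k) / im(∂_{k+1}) we obtain:

  H_0: rank C_0 − rank ∂_1 = 7 − 6 = 1, and the invariant factors of ∂_1 are all 1, so H_0 = Z.
  H_1: rank ker ∂_1 − rank ∂_2 = (18 − 6) − 12 = 0, and ∂_2 has invariant factor 2 > 1, so H_1 = Z/2.
  H_2: rank ker ∂_2 − rank ∂_3 = (12 − 12) − 0 = 0, and there is no ∂_3, so H_2 = 0.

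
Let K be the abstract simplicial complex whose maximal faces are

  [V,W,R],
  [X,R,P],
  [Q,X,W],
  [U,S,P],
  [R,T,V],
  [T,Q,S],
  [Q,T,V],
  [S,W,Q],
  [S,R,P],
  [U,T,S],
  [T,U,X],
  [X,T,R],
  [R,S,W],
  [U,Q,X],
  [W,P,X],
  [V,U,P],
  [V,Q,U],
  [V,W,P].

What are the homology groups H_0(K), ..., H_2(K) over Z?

H_0 = Z,  H_1 = Z ⊕ Z/2Z,  H_2 = 0.

We work with the vertex ordering P < Q < R < S < T < U < V < W < X. The simplices of K, each written with vertices in increasing order, are:

  0-simplices (9): P, Q, R, S, T, U, V, W, X
  1-simplices (27): PR, PS, PU, PV, PW, PX, QS, QT, QU, QV, QW, QX, RS, RT, RV, RW, RX, ST, SU, SW, TU, TV, TX, UV, UX, VW, WX
  2-simplices (18): PRS, PRX, PSU, PUV, PVW, PWX, QST, QSW, QTV, QUV, QUX, QWX, RSW, RTV, RTX, RVW, STU, TUX

giving chain groups C_0 ≅ Z^9, C_1 ≅ Z^27, C_2 ≅ Z^18.

The boundary map ∂_1: C_1 → C_0 maps an edge to its endpoints' difference, ∂[p,q] = q − p. For instance
  ∂QW = W − Q.
This gives a 9×27 integer matrix of rank 8; reducing to Smith normal form yields diagonal entries (1,1,1,1,1,1,1,1).

∂_2: C_2 → C_1 acts by ∂[p,q,r] = [q,r] − [p,r] + [p,q]. For instance
  ∂RVW = VW − RW + RV,
  ∂QUX = UX − QX + QU.
As a 27×18 matrix over Z this has rank 18, with invariant factors (1,1,1,1,1,1,1,1,1,1,1,1,1,1,1,1,1,2).

Now H_k = ker ∂_k / im ∂_{k+1}, so:

  H_0: rank C_0 − rank ∂_1 = 9 − 8 = 1, and the invariant factors of ∂_1 are all 1, so H_0 ≅ Z.
  H_1: rank ker ∂_1 − rank ∂_2 = (27 − 8) − 18 = 1, and ∂_2 has invariant factor 2 > 1, so H_1 ≅ Z ⊕ Z/2Z.
  H_2: rank ker ∂_2 − rank ∂_3 = (18 − 18) − 0 = 0, and there is no ∂_3, so H_2 ≅ 0.

As a check, the Euler characteristic is 9 − 27 + 18 = 0, which agrees with 1 − 1 + 0 = 0.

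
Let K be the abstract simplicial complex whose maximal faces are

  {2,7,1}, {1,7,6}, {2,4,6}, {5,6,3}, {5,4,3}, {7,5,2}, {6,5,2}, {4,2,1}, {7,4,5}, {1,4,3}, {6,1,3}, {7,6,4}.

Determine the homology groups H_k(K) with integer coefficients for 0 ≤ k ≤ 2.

H_0 = Z,  H_1 = Z/2,  H_2 = 0.

We work with the vertex ordering 1 < 2 < 3 < 4 < 5 < 6 < 7. The simplices of K, each written with vertices in increasing order, are:

  0-simplices (7): [1], [2], [3], [4], [5], [6], [7]
  1-simplices (18): [1,2], [1,3], [1,4], [1,6], [1,7], [2,4], [2,5], [2,6], [2,7], [3,4], [3,5], [3,6], [4,5], [4,6], [4,7], [5,6], [5,7], [6,7]
  2-simplices (12): [1,2,4], [1,2,7], [1,3,4], [1,3,6], [1,6,7], [2,4,6], [2,5,6], [2,5,7], [3,4,5], [3,5,6], [4,5,7], [4,6,7]

Hence C_0 ≅ Z^7, C_1 ≅ Z^18, C_2 ≅ Z^12.

∂_1: C_1 → C_0 is given by ∂[p,q] = [q] − [p]. For instance
  ∂[1,2] = [2] − [1].
The 7×18 boundary matrix has rank 6 and Smith normal form diag(1,1,1,1,1,1).

∂_2: C_2 → C_1 sends each 2-simplex [p,q,r] to [q,r] − [p,r] + [p,q]. For instance
  ∂[3,5,6] = [5,6] − [3,6] + [3,5],
  ∂[4,5,7] = [5,7] − [4,7] + [4,5].
This gives a 18×12 integer matrix of rank 12; reducing to Smith normal form yields diagonal entries (1,1,1,1,1,1,1,1,1,1,1,2).

From H_k ≅ ker(∂_k) / im(∂_{k+1}) we obtain:

  H_0: rank C_0 − rank ∂_1 = 7 − 6 = 1, and the invariant factors of ∂_1 are all 1, so H_0 ≅ Z.
  H_1: rank ker ∂_1 − rank ∂_2 = (18 − 6) − 12 = 0, and ∂_2 has invariant factor 2 > 1, so H_1 ≅ Z/2.
  H_2: rank ker ∂_2 − rank ∂_3 = (12 − 12) − 0 = 0, and there is no ∂_3, so H_2 ≅ 0.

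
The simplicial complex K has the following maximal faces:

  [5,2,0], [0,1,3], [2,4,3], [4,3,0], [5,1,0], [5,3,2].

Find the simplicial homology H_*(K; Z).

H_0 = Z,  H_1 = Z,  H_2 = 0.

Order the vertices as 0 < 1 < 2 < 3 < 4 < 5. Listing each simplex with vertices in this order, K has dimension 2 with simplices:

  0-simplices (6): [0], [1], [2], [3], [4], [5]
  1-simplices (12): [0,1], [0,2], [0,3], [0,4], [0,5], [1,3], [1,5], [2,3], [2,4], [2,5], [3,4], [3,5]
  2-simplices (6): [0,1,3], [0,1,5], [0,2,5], [0,3,4], [2,3,4], [2,3,5]

Hence C_0 ≅ Z^6, C_1 ≅ Z^12, C_2 ≅ Z^6.

Boundary ∂_1: C_1 → C_0 maps an edge to its endpoints' difference, ∂[p,q] = q − p.
The 6×12 boundary matrix has rank 5 and Smith normal form diag(1,1,1,1,1).

Boundary ∂_2: C_2 → C_1 maps a triangle to the signed sum of its edges. For instance
  ∂[2,3,4] = [3,4] − [2,4] + [2,3],
  ∂[0,1,3] = [1,3] − [0,3] + [0,1].
The resulting 12×6 matrix has rank 6, and its Smith normal form has invariant factors (1,1,1,1,1,1).

Computing H_k = (kernel of ∂_k) / (image of ∂_{k+1}):

  H_0: rank C_0 − rank ∂_1 = 6 − 5 = 1, and the invariant factors of ∂_1 are all 1, so H_0 = Z.
  H_1: rank ker ∂_1 − rank ∂_2 = (12 − 5) − 6 = 1, and the invariant factors of ∂_2 are all 1, so H_1 = Z.
  H_2: rank ker ∂_2 − rank ∂_3 = (6 − 6) − 0 = 0, and there is no ∂_3, so H_2 = 0.

As a check, the Euler characteristic is 6 − 12 + 6 = 0, which agrees with 1 − 1 + 0 = 0.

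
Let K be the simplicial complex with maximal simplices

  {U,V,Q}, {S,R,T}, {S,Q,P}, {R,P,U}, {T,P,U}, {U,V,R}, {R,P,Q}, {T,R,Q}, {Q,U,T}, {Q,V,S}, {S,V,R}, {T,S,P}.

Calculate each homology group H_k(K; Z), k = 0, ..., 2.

H_0 = Z,  H_1 = Z/2,  H_2 = 0.

Order the vertices as P < Q < R < S < T < U < V. Listing each simplex with vertices in this order, K has dimension 2 with simplices:

  0-simplices (7): P, Q, R, S, T, U, V
  1-simplices (18): PQ, PR, PS, PT, PU, QR, QS, QT, QU, QV, RS, RT, RU, RV, ST, SV, TU, UV
  2-simplices (12): PQR, PQS, PRU, PST, PTU, QRT, QSV, QTU, QUV, RST, RSV, RUV

so the chain groups are C_0 ≅ Z^7, C_1 ≅ Z^18, C_2 ≅ Z^12.

∂_1: C_1 → C_0 is given by ∂[p,q] = [q] − [p]. For instance
  ∂PT = T − P.
As a 7×18 matrix over Z this has rank 6, with invariant factors (1,1,1,1,1,1).

Boundary ∂_2: C_2 → C_1 maps a triangle to the signed sum of its edges. For instance
  ∂PQS = QS − PS + PQ,
  ∂QUV = UV − QV + QU.
This gives a 18×12 integer matrix of rank 12; reducing to Smith normal form yields diagonal entries (1,1,1,1,1,1,1,1,1,1,1,2).

Computing H_k = (kernel of ∂_k) / (image of ∂_{k+1}):

  H_0: rank C_0 − rank ∂_1 = 7 − 6 = 1, and the invariant factors of ∂_1 are all 1, so H_0 = Z.
  H_1: rank ker ∂_1 − rank ∂_2 = (18 − 6) − 12 = 0, and ∂_2 has invariant factor 2 > 1, so H_1 = Z/2.
  H_2: rank ker ∂_2 − rank ∂_3 = (12 − 12) − 0 = 0, and there is no ∂_3, so H_2 = 0.

As a check, the Euler characteristic is 7 − 18 + 12 = 1, which agrees with 1 − 0 + 0 = 1.
(K is a triangulation of the real projective plane RP^2.)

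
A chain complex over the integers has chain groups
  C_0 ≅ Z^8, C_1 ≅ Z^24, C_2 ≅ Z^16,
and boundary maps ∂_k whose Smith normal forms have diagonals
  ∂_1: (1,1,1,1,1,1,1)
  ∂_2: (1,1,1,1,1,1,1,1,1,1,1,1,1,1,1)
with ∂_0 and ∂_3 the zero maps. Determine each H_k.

H_0 = Z,  H_1 = Z^2,  H_2 = Z.

H_0: b_0 = 8 − 0 − 7 = 1; torsion from ∂_1 factors > 1: none. So H_0 = Z.
H_1: b_1 = 24 − 7 − 15 = 2; torsion from ∂_2 factors > 1: none. So H_1 = Z^2.
H_2: b_2 = 16 − 15 − 0 = 1; torsion from ∂_3 factors > 1: none. So H_2 = Z.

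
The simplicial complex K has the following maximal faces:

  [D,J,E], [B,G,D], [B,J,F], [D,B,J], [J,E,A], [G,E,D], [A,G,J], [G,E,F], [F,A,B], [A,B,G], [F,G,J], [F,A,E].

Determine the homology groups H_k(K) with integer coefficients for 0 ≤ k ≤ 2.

H_0 = Z,  H_1 = Z/2,  H_2 = 0.

Take the total order A < B < D < E < F < G < J on the vertex set. Then K (dimension 2) consists of the simplices:

  0-simplices (7): A, B, D, E, F, G, J
  1-simplices (18): AB, AE, AF, AG, AJ, BD, BF, BG, BJ, DE, DG, DJ, EF, EG, EJ, FG, FJ, GJ
  2-simplices (12): ABF, ABG, AEF, AEJ, AGJ, BDG, BDJ, BFJ, DEG, DEJ, EFG, FGJ

giving chain groups C_0 ≅ Z^7, C_1 ≅ Z^18, C_2 ≅ Z^12.

Boundary ∂_1: C_1 → C_0 sends each edge [p,q] (with p < q) to q − p. For instance
  ∂BD = D − B.
As a 7×18 matrix over Z this has rank 6, with invariant factors (1,1,1,1,1,1).

∂_2: C_2 → C_1 acts by ∂[p,q,r] = [q,r] − [p,r] + [p,q]. For instance
  ∂AEJ = EJ − AJ + AE,
  ∂EFG = FG − EG + EF.
The resulting 18×12 matrix has rank 12, and its Smith normal form has invariant factors (1,1,1,1,1,1,1,1,1,1,1,2).

Now H_k = ker ∂_k / im ∂_{k+1}, so:

  H_0: rank C_0 − rank ∂_1 = 7 − 6 = 1, and the invariant factors of ∂_1 are all 1, so H_0 = Z.
  H_1: rank ker ∂_1 − rank ∂_2 = (18 − 6) − 12 = 0, and ∂_2 has invariant factor 2 > 1, so H_1 = Z/2.
  H_2: rank ker ∂_2 − rank ∂_3 = (12 − 12) − 0 = 0, and there is no ∂_3, so H_2 = 0.

(K is a triangulation of the real projective plane RP^2.)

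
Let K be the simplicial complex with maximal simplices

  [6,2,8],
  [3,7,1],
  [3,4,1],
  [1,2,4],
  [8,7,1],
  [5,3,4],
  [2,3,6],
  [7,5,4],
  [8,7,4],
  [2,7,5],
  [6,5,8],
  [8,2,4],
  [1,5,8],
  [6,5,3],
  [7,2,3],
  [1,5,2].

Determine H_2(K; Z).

H_2 ≅ Z.

Fix the vertex order 1 < 2 < 3 < 4 < 5 < 6 < 7 < 8 and write every simplex with vertices in increasing order. Then dim K = 2 and the simplices of K are:

  0-simplices (8): [1], [2], [3], [4], [5], [6], [7], [8]
  1-simplices (24): (24 of them)
  2-simplices (16): [1,2,4], [1,2,5], [1,3,4], [1,3,7], [1,5,8], [1,7,8], [2,3,6], [2,3,7], [2,4,8], [2,5,7], [2,6,8], [3,4,5], [3,5,6], [4,5,7], [4,7,8], [5,6,8]

giving chain groups C_0 ≅ Z^8, C_1 ≅ Z^24, C_2 ≅ Z^16.

Boundary ∂_1: C_1 → C_0 is given by ∂[p,q] = [q] − [p].
The resulting 8×24 matrix has rank 7, and its Smith normal form has invariant factors (1,1,1,1,1,1,1).

The boundary map ∂_2: C_2 → C_1 sends each 2-simplex [p,q,r] to [q,r] − [p,r] + [p,q]. For instance
  ∂[2,5,7] = [5,7] − [2,7] + [2,5],
  ∂[1,5,8] = [5,8] − [1,8] + [1,5].
This gives a 24×16 integer matrix of rank 15; reducing to Smith normal form yields diagonal entries (1,1,1,1,1,1,1,1,1,1,1,1,1,1,1).

Computing H_k = (kernel of ∂_k) / (image of ∂_{k+1}):

  H_2: rank ker ∂_2 − rank ∂_3 = (16 − 15) − 0 = 1, and there is no ∂_3, so H_2 = Z.

(K is a triangulation of the torus T^2.)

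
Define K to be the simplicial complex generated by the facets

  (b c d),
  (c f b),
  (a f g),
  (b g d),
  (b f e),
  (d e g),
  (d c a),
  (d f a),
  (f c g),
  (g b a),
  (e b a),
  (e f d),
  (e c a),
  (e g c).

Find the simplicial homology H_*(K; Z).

K has 7 vertices, 21 edges, 14 triangles.
rank ∂_0 = 0, rank ∂_1 = 6 ⇒ b_0 = 7 − 0 − 6 = 1; all invariant factors of ∂_1 are 1 so no torsion. So H_0 = Z.
rank ∂_1 = 6, rank ∂_2 = 13 ⇒ b_1 = 21 − 6 − 13 = 2; all invariant factors of ∂_2 are 1 so no torsion. So H_1 = Z^2.
rank ∂_2 = 13, rank ∂_3 = 0 ⇒ b_2 = 14 − 13 − 0 = 1. So H_2 = Z.

H_0 ≅ Z,  H_1 ≅ Z^2,  H_2 ≅ Z.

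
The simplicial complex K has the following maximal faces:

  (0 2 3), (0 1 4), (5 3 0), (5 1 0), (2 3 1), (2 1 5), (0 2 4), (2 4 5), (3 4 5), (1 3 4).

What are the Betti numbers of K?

b_0 = 1, b_1 = 0, b_2 = 0.

Order the vertices as 0 < 1 < 2 < 3 < 4 < 5. Listing each simplex with vertices in this order, K has dimension 2 with simplices:

  0-simplices (6): [0], [1], [2], [3], [4], [5]
  1-simplices (15): [0,1], [0,2], [0,3], [0,4], [0,5], [1,2], [1,3], [1,4], [1,5], [2,3], [2,4], [2,5], [3,4], [3,5], [4,5]
  2-simplices (10): [0,1,4], [0,1,5], [0,2,3], [0,2,4], [0,3,5], [1,2,3], [1,2,5], [1,3,4], [2,4,5], [3,4,5]

so the chain groups are C_0 ≅ Z^6, C_1 ≅ Z^15, C_2 ≅ Z^10.

Boundary ∂_1: C_1 → C_0 maps an edge to its endpoints' difference, ∂[p,q] = q − p. For instance
  ∂[0,3] = [3] − [0].
This gives a 6×15 integer matrix of rank 5; reducing to Smith normal form yields diagonal entries (1,1,1,1,1).

Boundary ∂_2: C_2 → C_1 acts by ∂[p,q,r] = [q,r] − [p,r] + [p,q]. For instance
  ∂[0,2,3] = [2,3] − [0,3] + [0,2],
  ∂[0,2,4] = [2,4] − [0,4] + [0,2].
As a 15×10 matrix over Z this has rank 10, with invariant factors (1,1,1,1,1,1,1,1,1,2).

Reading off H_k = ker ∂_k / im ∂_{k+1}:

  H_0: rank C_0 − rank ∂_1 = 6 − 5 = 1, and the invariant factors of ∂_1 are all 1, so H_0 = Z.
  H_1: rank ker ∂_1 − rank ∂_2 = (15 − 5) − 10 = 0, and ∂_2 has invariant factor 2 > 1, so H_1 = Z/2Z.
  H_2: rank ker ∂_2 − rank ∂_3 = (10 − 10) − 0 = 0, and there is no ∂_3, so H_2 = 0.

As a check, the Euler characteristic is 6 − 15 + 10 = 1, which agrees with 1 − 0 + 0 = 1.

Hence the Betti numbers are b_0 = 1, b_1 = 0, b_2 = 0.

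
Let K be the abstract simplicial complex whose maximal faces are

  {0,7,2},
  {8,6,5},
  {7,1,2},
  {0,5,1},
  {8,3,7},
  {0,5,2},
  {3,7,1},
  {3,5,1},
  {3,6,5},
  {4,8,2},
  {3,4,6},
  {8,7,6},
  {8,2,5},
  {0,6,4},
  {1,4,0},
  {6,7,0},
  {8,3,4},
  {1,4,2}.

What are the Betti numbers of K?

b_0 = 1, b_1 = 1, b_2 = 0.

Fix the vertex order 0 < 1 < 2 < 3 < 4 < 5 < 6 < 7 < 8 and write every simplex with vertices in increasing order. Then dim K = 2 and the simplices of K are:

  0-simplices (9): [0], [1], [2], [3], [4], [5], [6], [7], [8]
  1-simplices (27): (27 of them)
  2-simplices (18): [0,1,4], [0,1,5], [0,2,5], [0,2,7], [0,4,6], [0,6,7], [1,2,4], [1,2,7], [1,3,5], [1,3,7], [2,4,8], [2,5,8], [3,4,6], [3,4,8], [3,5,6], [3,7,8], [5,6,8], [6,7,8]

so the chain groups are C_0 ≅ Z^9, C_1 ≅ Z^27, C_2 ≅ Z^18.

Boundary ∂_1: C_1 → C_0 is given by ∂[p,q] = [q] − [p].
The resulting 9×27 matrix has rank 8, and its Smith normal form has invariant factors (1,1,1,1,1,1,1,1).

∂_2: C_2 → C_1 maps a triangle to the signed sum of its edges. For instance
  ∂[3,4,6] = [4,6] − [3,6] + [3,4],
  ∂[3,4,8] = [4,8] − [3,8] + [3,4].
The 27×18 boundary matrix has rank 18 and Smith normal form diag(1,1,1,1,1,1,1,1,1,1,1,1,1,1,1,1,1,2).

Reading off H_k = ker ∂_k / im ∂_{k+1}:

  H_0: rank C_0 − rank ∂_1 = 9 − 8 = 1, and the invariant factors of ∂_1 are all 1, so H_0 = Z.
  H_1: rank ker ∂_1 − rank ∂_2 = (27 − 8) − 18 = 1, and ∂_2 has invariant factor 2 > 1, so H_1 = Z ⊕ Z/2Z.
  H_2: rank ker ∂_2 − rank ∂_3 = (18 − 18) − 0 = 0, and there is no ∂_3, so H_2 = 0.

As a check, the Euler characteristic is 9 − 27 + 18 = 0, which agrees with 1 − 1 + 0 = 0.

Hence the Betti numbers are b_0 = 1, b_1 = 1, b_2 = 0.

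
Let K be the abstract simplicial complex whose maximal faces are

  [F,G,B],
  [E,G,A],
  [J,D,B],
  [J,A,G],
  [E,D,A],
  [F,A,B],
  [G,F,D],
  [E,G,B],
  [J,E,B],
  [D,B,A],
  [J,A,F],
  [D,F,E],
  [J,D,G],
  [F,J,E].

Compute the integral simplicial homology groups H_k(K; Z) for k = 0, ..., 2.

H_0 = Z,  H_1 = Z^2,  H_2 = Z.

Order the vertices as A < B < D < E < F < G < J. Listing each simplex with vertices in this order, K has dimension 2 with simplices:

  0-simplices (7): A, B, D, E, F, G, J
  1-simplices (21): AB, AD, AE, AF, AG, AJ, BD, BE, BF, BG, BJ, DE, DF, DG, DJ, EF, EG, EJ, FG, FJ, GJ
  2-simplices (14): ABD, ABF, ADE, AEG, AFJ, AGJ, BDJ, BEG, BEJ, BFG, DEF, DFG, DGJ, EFJ

giving chain groups C_0 ≅ Z^7, C_1 ≅ Z^21, C_2 ≅ Z^14.

Boundary ∂_1: C_1 → C_0 maps an edge to its endpoints' difference, ∂[p,q] = q − p. For instance
  ∂DG = G − D.
The resulting 7×21 matrix has rank 6, and its Smith normal form has invariant factors (1,1,1,1,1,1).

The boundary map ∂_2: C_2 → C_1 sends each 2-simplex [p,q,r] to [q,r] − [p,r] + [p,q]. For instance
  ∂AEG = EG − AG + AE,
  ∂BDJ = DJ − BJ + BD.
This gives a 21×14 integer matrix of rank 13; reducing to Smith normal form yields diagonal entries (1,1,1,1,1,1,1,1,1,1,1,1,1).

Reading off H_k = ker ∂_k / im ∂_{k+1}:

  H_0: rank C_0 − rank ∂_1 = 7 − 6 = 1, and the invariant factors of ∂_1 are all 1, so H_0 = Z.
  H_1: rank ker ∂_1 − rank ∂_2 = (21 − 6) − 13 = 2, and the invariant factors of ∂_2 are all 1, so H_1 = Z^2.
  H_2: rank ker ∂_2 − rank ∂_3 = (14 − 13) − 0 = 1, and there is no ∂_3, so H_2 = Z.

As a check, the Euler characteristic is 7 − 21 + 14 = 0, which agrees with 1 − 2 + 1 = 0.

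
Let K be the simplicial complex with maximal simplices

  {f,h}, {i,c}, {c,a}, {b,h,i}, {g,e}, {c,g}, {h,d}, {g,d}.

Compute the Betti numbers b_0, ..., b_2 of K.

b_0 = 1, b_1 = 1, b_2 = 0.

Take the total order a < b < c < d < e < f < g < h < i on the vertex set. Then K (dimension 2) consists of the simplices:

  0-simplices (9): a, b, c, d, e, f, g, h, i
  1-simplices (10): ac, bh, bi, cg, ci, dg, dh, eg, fh, hi
  2-simplices (1): bhi

giving chain groups C_0 ≅ Z^9, C_1 ≅ Z^10, C_2 ≅ Z^1.

Boundary ∂_1: C_1 → C_0 is given by ∂[p,q] = [q] − [p]. For instance
  ∂dg = g − d.
The 9×10 boundary matrix has rank 8 and Smith normal form diag(1,1,1,1,1,1,1,1).

Boundary ∂_2: C_2 → C_1 acts by ∂[p,q,r] = [q,r] − [p,r] + [p,q]. For instance
  ∂bhi = hi − bi + bh.
As a 10×1 matrix over Z this has rank 1, with invariant factors (1).

From H_k ≅ ker(∂_k) / im(∂_{k+1}) we obtain:

  H_0: rank C_0 − rank ∂_1 = 9 − 8 = 1, and the invariant factors of ∂_1 are all 1, so H_0 = Z.
  H_1: rank ker ∂_1 − rank ∂_2 = (10 − 8) − 1 = 1, and the invariant factors of ∂_2 are all 1, so H_1 = Z.
  H_2: rank ker ∂_2 − rank ∂_3 = (1 − 1) − 0 = 0, and there is no ∂_3, so H_2 = 0.

Hence the Betti numbers are b_0 = 1, b_1 = 1, b_2 = 0.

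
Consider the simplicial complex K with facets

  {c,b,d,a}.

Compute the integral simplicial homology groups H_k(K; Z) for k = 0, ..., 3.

H_0 ≅ Z,  H_1 = 0,  H_2 = 0,  H_3 = 0.

Fix the vertex order a < b < c < d and write every simplex with vertices in increasing order. Then dim K = 3 and the simplices of K are:

  0-simplices (4): a, b, c, d
  1-simplices (6): ab, ac, ad, bc, bd, cd
  2-simplices (4): abc, abd, acd, bcd
  3-simplices (1): abcd

Hence C_0 ≅ Z^4, C_1 ≅ Z^6, C_2 ≅ Z^4, C_3 ≅ Z^1.

∂_1: C_1 → C_0 sends each edge [p,q] (with p < q) to q − p. For instance
  ∂ad = d − a.
The 4×6 boundary matrix has rank 3 and Smith normal form diag(1,1,1).

Boundary ∂_2: C_2 → C_1 sends each 2-simplex [p,q,r] to [q,r] − [p,r] + [p,q]. For instance
  ∂acd = cd − ad + ac,
  ∂abc = bc − ac + ab.
As a 6×4 matrix over Z this has rank 3, with invariant factors (1,1,1).

∂_3: C_3 → C_2 sends each 3-simplex σ to the alternating sum Σ_i (−1)^i (σ with its i-th vertex removed). For instance
  ∂abcd = bcd − acd + abd − abc.
The 4×1 boundary matrix has rank 1 and Smith normal form diag(1).

From H_k ≅ ker(∂_k) / im(∂_{k+1}) we obtain:

  H_0: rank C_0 − rank ∂_1 = 4 − 3 = 1, and the invariant factors of ∂_1 are all 1, so H_0 = Z.
  H_1: rank ker ∂_1 − rank ∂_2 = (6 − 3) − 3 = 0, and the invariant factors of ∂_2 are all 1, so H_1 = 0.
  H_2: rank ker ∂_2 − rank ∂_3 = (4 − 3) − 1 = 0, and the invariant factors of ∂_3 are all 1, so H_2 = 0.
  H_3: rank ker ∂_3 − rank ∂_4 = (1 − 1) − 0 = 0, and there is no ∂_4, so H_3 = 0.

(K is a triangulation of the 3-simplex.)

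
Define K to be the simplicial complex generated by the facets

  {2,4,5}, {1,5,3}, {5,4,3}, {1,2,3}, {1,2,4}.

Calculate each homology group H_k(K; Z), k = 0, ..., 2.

H_0 ≅ Z,  H_1 ≅ Z,  H_2 = 0.

Fix the vertex order 1 < 2 < 3 < 4 < 5 and write every simplex with vertices in increasing order. Then dim K = 2 and the simplices of K are:

  0-simplices (5): [1], [2], [3], [4], [5]
  1-simplices (10): [1,2], [1,3], [1,4], [1,5], [2,3], [2,4], [2,5], [3,4], [3,5], [4,5]
  2-simplices (5): [1,2,3], [1,2,4], [1,3,5], [2,4,5], [3,4,5]

so the chain groups are C_0 ≅ Z^5, C_1 ≅ Z^10, C_2 ≅ Z^5.

The boundary map ∂_1: C_1 → C_0 maps an edge to its endpoints' difference, ∂[p,q] = q − p. For instance
  ∂[2,4] = [4] − [2].
As a 5×10 matrix over Z this has rank 4, with invariant factors (1,1,1,1).

Boundary ∂_2: C_2 → C_1 maps a triangle to the signed sum of its edges. For instance
  ∂[1,3,5] = [3,5] − [1,5] + [1,3],
  ∂[1,2,4] = [2,4] − [1,4] + [1,2].
The resulting 10×5 matrix has rank 5, and its Smith normal form has invariant factors (1,1,1,1,1).

Computing H_k = (kernel of ∂_k) / (image of ∂_{k+1}):

  H_0: rank C_0 − rank ∂_1 = 5 − 4 = 1, and the invariant factors of ∂_1 are all 1, so H_0 ≅ Z.
  H_1: rank ker ∂_1 − rank ∂_2 = (10 − 4) − 5 = 1, and the invariant factors of ∂_2 are all 1, so H_1 ≅ Z.
  H_2: rank ker ∂_2 − rank ∂_3 = (5 − 5) − 0 = 0, and there is no ∂_3, so H_2 ≅ 0.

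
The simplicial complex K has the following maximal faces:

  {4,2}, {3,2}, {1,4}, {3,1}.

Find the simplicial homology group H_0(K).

H_0 = Z.

We work with the vertex ordering 1 < 2 < 3 < 4. The simplices of K, each written with vertices in increasing order, are:

  0-simplices (4): [1], [2], [3], [4]
  1-simplices (4): [1,3], [1,4], [2,3], [2,4]

giving chain groups C_0 ≅ Z^4, C_1 ≅ Z^4.

∂_1: C_1 → C_0 maps an edge to its endpoints' difference, ∂[p,q] = q − p.
The 4×4 boundary matrix has rank 3 and Smith normal form diag(1,1,1).

From H_k ≅ ker(∂_k) / im(∂_{k+1}) we obtain:

  H_0: rank C_0 − rank ∂_1 = 4 − 3 = 1, and the invariant factors of ∂_1 are all 1, so H_0 ≅ Z.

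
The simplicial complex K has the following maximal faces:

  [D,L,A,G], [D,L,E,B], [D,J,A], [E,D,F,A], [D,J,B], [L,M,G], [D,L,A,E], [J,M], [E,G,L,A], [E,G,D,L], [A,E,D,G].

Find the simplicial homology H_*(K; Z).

Take the total order A < B < D < E < F < G < J < L < M on the vertex set. Then K (dimension 3) consists of the simplices:

  0-simplices (9): A, B, D, E, F, G, J, L, M
  1-simplices (22): AD, AE, AF, AG, AJ, AL, BD, BE, BJ, BL, DE, DF, DG, DJ, DL, EF, EG, EL, GL, GM, JM, LM
  2-simplices (19): ADE, ADF, ADG, ADJ, ADL, AEF, AEG, AEL, AGL, BDE, BDJ, BDL, BEL, DEF, DEG, DEL, DGL, EGL, GLM
  3-simplices (7): ADEF, ADEG, ADEL, ADGL, AEGL, BDEL, DEGL

Hence C_0 ≅ Z^9, C_1 ≅ Z^22, C_2 ≅ Z^19, C_3 ≅ Z^7.

Boundary ∂_1: C_1 → C_0 maps an edge to its endpoints' difference, ∂[p,q] = q − p. For instance
  ∂AF = F − A.
This gives a 9×22 integer matrix of rank 8; reducing to Smith normal form yields diagonal entries (1,1,1,1,1,1,1,1).

The boundary map ∂_2: C_2 → C_1 sends each 2-simplex [p,q,r] to [q,r] − [p,r] + [p,q]. For instance
  ∂EGL = GL − EL + EG,
  ∂BDL = DL − BL + BD.
As a 22×19 matrix over Z this has rank 13, with invariant factors (1,1,1,1,1,1,1,1,1,1,1,1,1).

The boundary map ∂_3: C_3 → C_2 sends each 3-simplex σ to the alternating sum Σ_i (−1)^i (σ with its i-th vertex removed). For instance
  ∂ADEL = DEL − AEL + ADL − ADE,
  ∂ADEG = DEG − AEG + ADG − ADE.
As a 19×7 matrix over Z this has rank 6, with invariant factors (1,1,1,1,1,1).

Reading off H_k = ker ∂_k / im ∂_{k+1}:

  H_0: rank C_0 − rank ∂_1 = 9 − 8 = 1, and the invariant factors of ∂_1 are all 1, so H_0 ≅ Z.
  H_1: rank ker ∂_1 − rank ∂_2 = (22 − 8) − 13 = 1, and the invariant factors of ∂_2 are all 1, so H_1 ≅ Z.
  H_2: rank ker ∂_2 − rank ∂_3 = (19 − 13) − 6 = 0, and the invariant factors of ∂_3 are all 1, so H_2 ≅ 0.
  H_3: rank ker ∂_3 − rank ∂_4 = (7 − 6) − 0 = 1, and there is no ∂_4, so H_3 ≅ Z.

As a check, the Euler characteristic is 9 − 22 + 19 − 7 = -1, which agrees with 1 − 1 + 0 − 1 = -1.

H_0 = Z,  H_1 = Z,  H_2 = 0,  H_3 = Z.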